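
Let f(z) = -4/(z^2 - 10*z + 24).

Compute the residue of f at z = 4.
Write f(z) = P(z)/Q(z) with P(z) = -4 and Q(z) = z^2 - 10*z + 24.
The denominator factors as Q(z) = (z - 4)*(z - 6), so z = 4 is a simple zero of Q and P is analytic there; z = 4 is therefore a simple pole and
  Res(f, z₀) = P(z₀)/Q'(z₀).

Q'(z) = 2*z - 10, so Q'(4) = -2.
P(4) = -4.

Res(f, 4) = (-4)/(-2) = 2

Final answer: 2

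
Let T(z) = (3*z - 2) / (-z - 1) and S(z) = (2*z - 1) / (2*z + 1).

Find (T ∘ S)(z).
(-2*z + 5)/(4*z)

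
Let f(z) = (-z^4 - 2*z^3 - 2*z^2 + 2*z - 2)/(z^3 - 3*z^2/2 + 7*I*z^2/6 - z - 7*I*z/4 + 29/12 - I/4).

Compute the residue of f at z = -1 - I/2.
Write f(z) = P(z)/Q(z) with P(z) = -z^4 - 2*z^3 - 2*z^2 + 2*z - 2 and Q(z) = z^3 - 3*z^2/2 + 7*I*z^2/6 - z - 7*I*z/4 + 29/12 - I/4.
The denominator factors as Q(z) = (z + 1 + I/2)*(z - 3/2 - I/3)*(z - 1 + I), so z = -1 - I/2 is a simple zero of Q and P is analytic there; z = -1 - I/2 is therefore a simple pole and
  Res(f, z₀) = P(z₀)/Q'(z₀).

Q'(z) = 3*z^2 - 3*z + 7*I*z/3 - 1 - 7*I/4, so Q'(-1 - I/2) = 65/12 + 5*I/12.
P(-1 - I/2) = -73/16 - 7*I/4.

Res(f, -1 - I/2) = (-73/16 - 7*I/4)/(65/12 + 5*I/12) = -2931/3400 - 873*I/3400

Final answer: -2931/3400 - 873*I/3400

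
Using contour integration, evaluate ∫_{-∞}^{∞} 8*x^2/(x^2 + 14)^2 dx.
Let f(z) = 8*z^2/(z^2 + 14)^2. The denominator has no real zeros and deg Q - deg P = 2 ≥ 2, so the integral of f over the upper semicircle |z| = R tends to 0 as R → ∞. Closing the contour in the upper half-plane,
  ∫_{-∞}^{∞} f(x) dx = 2πi · Σ Res(f, z_k)  over the poles with Im z_k > 0.

Zeros of the denominator: z^2 + 14 = 0 gives z = ±sqrt(14)*I.
Upper half-plane: z = sqrt(14)*I (a pole of order 2).

Write f(z) = g(z)/(z - sqrt(14)*I)^2 with g(z) = 8*z^2/(z + sqrt(14)*I)^2. For a double pole, Res(f, z₀) = g'(z₀):
  g'(z) = 16*sqrt(14)*I*z/(z + sqrt(14)*I)^3
  Res(f, sqrt(14)*I) = g'(sqrt(14)*I) = -sqrt(14)*I/7

∫_{-∞}^{∞} f(x) dx = 2πi · (-sqrt(14)*I/7) = 2*sqrt(14)*pi/7

Final answer: 2*sqrt(14)*pi/7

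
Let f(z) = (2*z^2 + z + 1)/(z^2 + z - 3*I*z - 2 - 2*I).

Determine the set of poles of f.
The singularities of f are the zeros of the denominator. Factoring,
  z^2 + z - 3*I*z - 2 - 2*I = (z + 1 - I)*(z - 2*I)
so the candidates are z = -1 + I, z = 2*I.

Check the numerator P(z) = 2*z^2 + z + 1 at each one:
  P(-1 + I) = -3*I ≠ 0, so z = -1 + I is a (simple) pole.
  P(2*I) = -7 + 2*I ≠ 0, so z = 2*I is a (simple) pole.

Poles of f: {-1 + I, 2*I}

Final answer: {-1 + I, 2*I}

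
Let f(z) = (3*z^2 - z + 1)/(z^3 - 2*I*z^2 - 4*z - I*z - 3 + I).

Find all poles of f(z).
{-1, -1 + I, 2 + I}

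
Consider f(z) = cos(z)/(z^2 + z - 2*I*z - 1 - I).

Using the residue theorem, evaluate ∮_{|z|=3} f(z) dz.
By the residue theorem, ∮_C f(z) dz = 2πi · (sum of the residues of f at the poles inside |z| = 3).

The denominator factors as (z + 1 - I)*(z - I), so the singularities of f are simple poles at z = -1 + I, z = I.
  |-1 + I|² = 2 < 9 = 3², so this pole is inside the contour.
  |I|² = 1 < 9 = 3², so this pole is inside the contour.

With P(z) = cos(z) and Q(z) = z^2 + z - 2*I*z - 1 - I, each pole is simple, so Res(f, z₀) = P(z₀)/Q'(z₀) with Q'(z) = 2*z + 1 - 2*I.
  Res(f, -1 + I) = P(-1 + I)/Q'(-1 + I) = (cos(1 - I))/(-1) = -cos(1 - I)
  Res(f, I) = P(I)/Q'(I) = (cosh(1))/(1) = cosh(1)

Sum of residues inside C: cosh(1) - cos(1 - I)
∮_C f(z) dz = 2πi · (cosh(1) - cos(1 - I)) = -2*I*pi*cos(1 - I) + 2*I*pi*cosh(1)

Final answer: -2*I*pi*cos(1 - I) + 2*I*pi*cosh(1)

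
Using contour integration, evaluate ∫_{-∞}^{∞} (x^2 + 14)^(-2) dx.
sqrt(14)*pi/392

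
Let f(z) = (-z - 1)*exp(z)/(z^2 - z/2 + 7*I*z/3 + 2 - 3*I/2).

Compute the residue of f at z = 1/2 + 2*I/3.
Write f(z) = P(z)/Q(z) with P(z) = (-z - 1)*exp(z) and Q(z) = z^2 - z/2 + 7*I*z/3 + 2 - 3*I/2.
The denominator factors as Q(z) = (z - 1/2 - 2*I/3)*(z + 3*I), so z = 1/2 + 2*I/3 is a simple zero of Q and P is analytic there; z = 1/2 + 2*I/3 is therefore a simple pole and
  Res(f, z₀) = P(z₀)/Q'(z₀).

Q'(z) = 2*z - 1/2 + 7*I/3, so Q'(1/2 + 2*I/3) = 1/2 + 11*I/3.
P(1/2 + 2*I/3) = (-3/2 - 2*I/3)*exp(1/2 + 2*I/3).

Res(f, 1/2 + 2*I/3) = ((-3/2 - 2*I/3)*exp(1/2 + 2*I/3))/(1/2 + 11*I/3) = (-115/493 + 186*I/493)*exp(1/2 + 2*I/3)

Final answer: (-115/493 + 186*I/493)*exp(1/2 + 2*I/3)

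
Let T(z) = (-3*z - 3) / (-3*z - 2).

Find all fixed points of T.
T(z) = z means -3*z - 3 = z*(-3*z - 2), i.e.
  -3*z^2 + z + 3 = 0.
Discriminant: (1)^2 - 4*(-3)*(3) = 37, so the roots are real.
  z = (-1 ± sqrt(37))/(2*(-3))
Fixed points: {1/6 - sqrt(37)/6, 1/6 + sqrt(37)/6}

Final answer: {1/6 - sqrt(37)/6, 1/6 + sqrt(37)/6}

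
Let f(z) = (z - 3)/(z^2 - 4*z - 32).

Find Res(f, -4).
Write f(z) = P(z)/Q(z) with P(z) = z - 3 and Q(z) = z^2 - 4*z - 32.
The denominator factors as Q(z) = (z - 8)*(z + 4), so z = -4 is a simple zero of Q and P is analytic there; z = -4 is therefore a simple pole and
  Res(f, z₀) = P(z₀)/Q'(z₀).

Q'(z) = 2*z - 4, so Q'(-4) = -12.
P(-4) = -7.

Res(f, -4) = (-7)/(-12) = 7/12

Final answer: 7/12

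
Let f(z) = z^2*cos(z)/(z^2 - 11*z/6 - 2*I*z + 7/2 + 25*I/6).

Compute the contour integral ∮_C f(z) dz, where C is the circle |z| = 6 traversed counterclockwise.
By the residue theorem, ∮_C f(z) dz = 2πi · (sum of the residues of f at the poles inside |z| = 6).

The denominator factors as (z - 3/2 + I)*(z - 1/3 - 3*I), so the singularities of f are simple poles at z = 3/2 - I, z = 1/3 + 3*I.
  |3/2 - I|² = 13/4 < 36 = 6², so this pole is inside the contour.
  |1/3 + 3*I|² = 82/9 < 36 = 6², so this pole is inside the contour.

With P(z) = z^2*cos(z) and Q(z) = z^2 - 11*z/6 - 2*I*z + 7/2 + 25*I/6, each pole is simple, so Res(f, z₀) = P(z₀)/Q'(z₀) with Q'(z) = 2*z - 11/6 - 2*I.
  Res(f, 3/2 - I) = P(3/2 - I)/Q'(3/2 - I) = ((5/4 - 3*I)*cos(3/2 - I))/(7/6 - 4*I) = (969/1250 + 54*I/625)*cos(3/2 - I)
  Res(f, 1/3 + 3*I) = P(1/3 + 3*I)/Q'(1/3 + 3*I) = ((-80/9 + 2*I)*cos(1/3 + 3*I))/(-7/6 + 4*I) = (1984/1875 + 1196*I/625)*cos(1/3 + 3*I)

Sum of residues inside C: (969/1250 + 54*I/625)*cos(3/2 - I) + (1984/1875 + 1196*I/625)*cos(1/3 + 3*I)
∮_C f(z) dz = 2πi · ((969/1250 + 54*I/625)*cos(3/2 - I) + (1984/1875 + 1196*I/625)*cos(1/3 + 3*I)) = pi*(-108/625 + 969*I/625)*cos(3/2 - I) + pi*(-2392/625 + 3968*I/1875)*cos(1/3 + 3*I)

Final answer: pi*(-108/625 + 969*I/625)*cos(3/2 - I) + pi*(-2392/625 + 3968*I/1875)*cos(1/3 + 3*I)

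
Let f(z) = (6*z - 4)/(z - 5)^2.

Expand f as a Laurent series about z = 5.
Put w = z - (5), i.e. z = w + 5. The denominator is w^2, so it suffices to rewrite the numerator in powers of w.

P(z) = 6*z - 4
P(w + 5) = 26 + 6*w

Dividing each term by w^2:
  f = 26/w^2 + 6/w

Substituting back w = z - 5:
  f(z) = 26/(z - 5)^2 + 6/(z - 5)

The series is finite because the numerator is a polynomial; the negative powers form the principal part, and the coefficient of 1/(z - 5) gives Res(f, 5) = 6.

Final answer: 26/(z - 5)^2 + 6/(z - 5)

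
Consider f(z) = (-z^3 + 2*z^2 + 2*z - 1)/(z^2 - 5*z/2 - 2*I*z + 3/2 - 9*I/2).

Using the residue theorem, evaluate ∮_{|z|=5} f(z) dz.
By the residue theorem, ∮_C f(z) dz = 2πi · (sum of the residues of f at the poles inside |z| = 5).

The denominator factors as (z + 1/2 + I)*(z - 3 - 3*I), so the singularities of f are simple poles at z = -1/2 - I, z = 3 + 3*I.
  |-1/2 - I|² = 5/4 < 25 = 5², so this pole is inside the contour.
  |3 + 3*I|² = 18 < 25 = 5², so this pole is inside the contour.

With P(z) = -z^3 + 2*z^2 + 2*z - 1 and Q(z) = z^2 - 5*z/2 - 2*I*z + 3/2 - 9*I/2, each pole is simple, so Res(f, z₀) = P(z₀)/Q'(z₀) with Q'(z) = 2*z - 5/2 - 2*I.
  Res(f, -1/2 - I) = P(-1/2 - I)/Q'(-1/2 - I) = (-39/8 - I/4)/(-7/2 - 4*I) = 289/452 - 149*I/226
  Res(f, 3 + 3*I) = P(3 + 3*I)/Q'(3 + 3*I) = (59 - 12*I)/(7/2 + 4*I) = 634/113 - 1112*I/113

Sum of residues inside C: 25/4 - 21*I/2
∮_C f(z) dz = 2πi · (25/4 - 21*I/2) = pi*(21 + 25*I/2)

Final answer: pi*(21 + 25*I/2)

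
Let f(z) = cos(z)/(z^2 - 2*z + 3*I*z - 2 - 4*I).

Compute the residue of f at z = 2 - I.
Write f(z) = P(z)/Q(z) with P(z) = cos(z) and Q(z) = z^2 - 2*z + 3*I*z - 2 - 4*I.
The denominator factors as Q(z) = (z - 2 + I)*(z + 2*I), so z = 2 - I is a simple zero of Q and P is analytic there; z = 2 - I is therefore a simple pole and
  Res(f, z₀) = P(z₀)/Q'(z₀).

Q'(z) = 2*z - 2 + 3*I, so Q'(2 - I) = 2 + I.
P(2 - I) = cos(2 - I).

Res(f, 2 - I) = (cos(2 - I))/(2 + I) = (2/5 - I/5)*cos(2 - I)

Final answer: (2/5 - I/5)*cos(2 - I)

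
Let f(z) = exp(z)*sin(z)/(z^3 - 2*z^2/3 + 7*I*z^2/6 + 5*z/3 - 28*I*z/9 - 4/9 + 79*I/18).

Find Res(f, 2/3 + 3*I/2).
Write f(z) = P(z)/Q(z) with P(z) = exp(z)*sin(z) and Q(z) = z^3 - 2*z^2/3 + 7*I*z^2/6 + 5*z/3 - 28*I*z/9 - 4/9 + 79*I/18.
The denominator factors as Q(z) = (z + 1 + 2*I)*(z - 2/3 - 3*I/2)*(z - 1 + 2*I/3), so z = 2/3 + 3*I/2 is a simple zero of Q and P is analytic there; z = 2/3 + 3*I/2 is therefore a simple pole and
  Res(f, z₀) = P(z₀)/Q'(z₀).

Q'(z) = 3*z^2 - 4*z/3 + 7*I*z/3 + 5/3 - 28*I/9, so Q'(2/3 + 3*I/2) = -293/36 + 22*I/9.
P(2/3 + 3*I/2) = exp(2/3 + 3*I/2)*sin(2/3 + 3*I/2).

Res(f, 2/3 + 3*I/2) = (exp(2/3 + 3*I/2)*sin(2/3 + 3*I/2))/(-293/36 + 22*I/9) = (-10548/93593 - 3168*I/93593)*exp(2/3 + 3*I/2)*sin(2/3 + 3*I/2)

Final answer: (-10548/93593 - 3168*I/93593)*exp(2/3 + 3*I/2)*sin(2/3 + 3*I/2)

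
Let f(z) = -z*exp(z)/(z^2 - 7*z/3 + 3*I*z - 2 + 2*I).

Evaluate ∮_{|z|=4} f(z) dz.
pi*(18/101 - 22*I/101)*exp(-2/3)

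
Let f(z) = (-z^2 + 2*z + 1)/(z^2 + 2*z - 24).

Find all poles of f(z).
{-6, 4}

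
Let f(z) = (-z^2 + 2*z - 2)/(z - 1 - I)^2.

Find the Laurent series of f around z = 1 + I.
-2*I/(z - 1 - I) - 1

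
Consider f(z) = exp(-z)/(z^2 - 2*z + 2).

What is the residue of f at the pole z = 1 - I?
Write f(z) = P(z)/Q(z) with P(z) = exp(-z) and Q(z) = z^2 - 2*z + 2.
The denominator factors as Q(z) = (z - 1 + I)*(z - 1 - I), so z = 1 - I is a simple zero of Q and P is analytic there; z = 1 - I is therefore a simple pole and
  Res(f, z₀) = P(z₀)/Q'(z₀).

Q'(z) = 2*z - 2, so Q'(1 - I) = -2*I.
P(1 - I) = exp(-1 + I).

Res(f, 1 - I) = (exp(-1 + I))/(-2*I) = I*exp(-1 + I)/2

Final answer: I*exp(-1 + I)/2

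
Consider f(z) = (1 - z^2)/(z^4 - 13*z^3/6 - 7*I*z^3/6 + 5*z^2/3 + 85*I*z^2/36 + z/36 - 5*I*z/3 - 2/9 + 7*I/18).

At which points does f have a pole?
{2*I/3, 1/2, 2/3 + I, 1 - I/2}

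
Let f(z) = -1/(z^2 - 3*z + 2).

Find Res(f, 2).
Write f(z) = P(z)/Q(z) with P(z) = -1 and Q(z) = z^2 - 3*z + 2.
The denominator factors as Q(z) = (z - 2)*(z - 1), so z = 2 is a simple zero of Q and P is analytic there; z = 2 is therefore a simple pole and
  Res(f, z₀) = P(z₀)/Q'(z₀).

Q'(z) = 2*z - 3, so Q'(2) = 1.
P(2) = -1.

Res(f, 2) = (-1)/(1) = -1

Final answer: -1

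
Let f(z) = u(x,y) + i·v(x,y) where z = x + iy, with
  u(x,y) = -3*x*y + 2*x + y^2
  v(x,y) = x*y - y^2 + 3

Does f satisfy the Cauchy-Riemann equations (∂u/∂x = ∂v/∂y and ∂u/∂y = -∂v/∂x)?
∂u/∂x = 2 - 3*y
∂v/∂y = x - 2*y
∂u/∂y = -3*x + 2*y
∂v/∂x = y
∂u/∂x ≠ ∂v/∂y and ∂u/∂y ≠ -∂v/∂x; the Cauchy-Riemann equations are not satisfied, so f is not analytic.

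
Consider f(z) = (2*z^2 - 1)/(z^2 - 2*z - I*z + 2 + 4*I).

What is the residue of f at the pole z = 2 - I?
Write f(z) = P(z)/Q(z) with P(z) = 2*z^2 - 1 and Q(z) = z^2 - 2*z - I*z + 2 + 4*I.
The denominator factors as Q(z) = (z - 2*I)*(z - 2 + I), so z = 2 - I is a simple zero of Q and P is analytic there; z = 2 - I is therefore a simple pole and
  Res(f, z₀) = P(z₀)/Q'(z₀).

Q'(z) = 2*z - 2 - I, so Q'(2 - I) = 2 - 3*I.
P(2 - I) = 5 - 8*I.

Res(f, 2 - I) = (5 - 8*I)/(2 - 3*I) = 34/13 - I/13

Final answer: 34/13 - I/13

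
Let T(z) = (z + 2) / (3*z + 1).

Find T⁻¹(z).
Set w = T(z) = (z + 2) / (3*z + 1) and solve for z:
  w*(3*z + 1) = z + 2
  w + z*(3*w - 1) - 2 = 0
  z*(3*w - 1) = 2 - w
  z = (w - 2)/(1 - 3*w)
Renaming the variable, T⁻¹(z) = (z - 2)/(-3*z + 1) = (-z + 2)/(3*z - 1).
(Check: ad - bc = -5 ≠ 0, so T is invertible.)

Final answer: (-z + 2)/(3*z - 1)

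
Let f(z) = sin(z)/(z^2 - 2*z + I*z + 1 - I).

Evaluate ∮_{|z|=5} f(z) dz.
2*pi*sin(1) - 2*pi*sin(1 - I)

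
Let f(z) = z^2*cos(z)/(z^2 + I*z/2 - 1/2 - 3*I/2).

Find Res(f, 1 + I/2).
Write f(z) = P(z)/Q(z) with P(z) = z^2*cos(z) and Q(z) = z^2 + I*z/2 - 1/2 - 3*I/2.
The denominator factors as Q(z) = (z + 1 + I)*(z - 1 - I/2), so z = 1 + I/2 is a simple zero of Q and P is analytic there; z = 1 + I/2 is therefore a simple pole and
  Res(f, z₀) = P(z₀)/Q'(z₀).

Q'(z) = 2*z + I/2, so Q'(1 + I/2) = 2 + 3*I/2.
P(1 + I/2) = (3/4 + I)*cos(1 + I/2).

Res(f, 1 + I/2) = ((3/4 + I)*cos(1 + I/2))/(2 + 3*I/2) = (12/25 + 7*I/50)*cos(1 + I/2)

Final answer: (12/25 + 7*I/50)*cos(1 + I/2)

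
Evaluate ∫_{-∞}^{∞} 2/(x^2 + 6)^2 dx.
sqrt(6)*pi/36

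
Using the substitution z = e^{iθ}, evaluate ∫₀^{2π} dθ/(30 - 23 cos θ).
2*sqrt(371)*pi/371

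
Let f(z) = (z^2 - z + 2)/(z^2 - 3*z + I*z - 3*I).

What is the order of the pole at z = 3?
Factor the denominator:
  z^2 - 3*z + I*z - 3*I = (z - 3)*(z + I)

The numerator P(z) = z^2 - z + 2 has P(3) = 8 ≠ 0, so no factor of (z - 3) cancels.
Near z = 3 we can therefore write f(z) = g(z)/(z - 3) with g analytic at 3 and g(3) ≠ 0 (g is the numerator divided by the remaining denominator factors).

Hence z = 3 is a pole of order 1.

Final answer: 1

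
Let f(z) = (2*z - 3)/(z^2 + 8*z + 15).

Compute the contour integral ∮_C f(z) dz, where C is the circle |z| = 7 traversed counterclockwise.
By the residue theorem, ∮_C f(z) dz = 2πi · (sum of the residues of f at the poles inside |z| = 7).

The denominator factors as (z + 3)*(z + 5), so the singularities of f are simple poles at z = -3, z = -5.
  |-3|² = 9 < 49 = 7², so this pole is inside the contour.
  |-5|² = 25 < 49 = 7², so this pole is inside the contour.

With P(z) = 2*z - 3 and Q(z) = z^2 + 8*z + 15, each pole is simple, so Res(f, z₀) = P(z₀)/Q'(z₀) with Q'(z) = 2*z + 8.
  Res(f, -3) = P(-3)/Q'(-3) = (-9)/(2) = -9/2
  Res(f, -5) = P(-5)/Q'(-5) = (-13)/(-2) = 13/2

Sum of residues inside C: 2
∮_C f(z) dz = 2πi · (2) = 4*I*pi

Final answer: 4*I*pi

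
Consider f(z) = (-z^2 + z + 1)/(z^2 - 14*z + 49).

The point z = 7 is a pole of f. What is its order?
2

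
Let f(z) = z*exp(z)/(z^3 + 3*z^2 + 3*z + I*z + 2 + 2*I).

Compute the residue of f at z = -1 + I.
(2/5 - I/5)*exp(-1 + I)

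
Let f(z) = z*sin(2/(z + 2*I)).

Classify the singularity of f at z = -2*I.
Let u = z + 2*I. Then
  sin(2/u) = Σ_{k≥0} (-1)^k (2)^(2k+1)/((2k+1)!·u^(2k+1)) = 2/u - 4/(3*u^3) + 4/(15*u^5) + ...
which has infinitely many negative powers of u, so sin(2/(z + 2*I)) has an essential singularity at z = -2*I.
The extra factor z is a nonzero polynomial; if the product had at most a pole at z = -2*I, dividing by that polynomial would leave sin(2/(z + 2*I)) with at most a pole too — contradiction. (Equivalently, the product's Laurent series still has infinitely many negative powers.)
So the singularity is essential.

Final answer: essential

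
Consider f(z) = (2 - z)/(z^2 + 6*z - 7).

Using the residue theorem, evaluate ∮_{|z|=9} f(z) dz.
By the residue theorem, ∮_C f(z) dz = 2πi · (sum of the residues of f at the poles inside |z| = 9).

The denominator factors as (z + 7)*(z - 1), so the singularities of f are simple poles at z = -7, z = 1.
  |-7|² = 49 < 81 = 9², so this pole is inside the contour.
  |1|² = 1 < 81 = 9², so this pole is inside the contour.

With P(z) = 2 - z and Q(z) = z^2 + 6*z - 7, each pole is simple, so Res(f, z₀) = P(z₀)/Q'(z₀) with Q'(z) = 2*z + 6.
  Res(f, -7) = P(-7)/Q'(-7) = (9)/(-8) = -9/8
  Res(f, 1) = P(1)/Q'(1) = (1)/(8) = 1/8

Sum of residues inside C: -1
∮_C f(z) dz = 2πi · (-1) = -2*I*pi

Final answer: -2*I*pi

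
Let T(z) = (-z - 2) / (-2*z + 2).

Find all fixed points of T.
T(z) = z means -z - 2 = z*(-2*z + 2), i.e.
  -2*z^2 + 3*z + 2 = 0.
Discriminant: (3)^2 - 4*(-2)*(2) = 25, so the roots are real.
  z = (-3 ± sqrt(25))/(2*(-2))
Fixed points: {-1/2, 2}

Final answer: {-1/2, 2}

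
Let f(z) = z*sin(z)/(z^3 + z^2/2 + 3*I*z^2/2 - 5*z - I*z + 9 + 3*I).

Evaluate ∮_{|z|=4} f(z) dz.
pi*(2/205 + 64*I/205)*sin(3 + I) + pi*(16/65 + 2*I/65)*sin(1 + I) + pi*(-126/533 + 150*I/533)*sin(3/2 - 3*I/2)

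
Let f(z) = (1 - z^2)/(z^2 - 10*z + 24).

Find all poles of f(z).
The singularities of f are the zeros of the denominator. Factoring,
  z^2 - 10*z + 24 = (z - 4)*(z - 6)
so the candidates are z = 4, z = 6.

Check the numerator P(z) = 1 - z^2 at each one:
  P(4) = -15 ≠ 0, so z = 4 is a (simple) pole.
  P(6) = -35 ≠ 0, so z = 6 is a (simple) pole.

Poles of f: {4, 6}

Final answer: {4, 6}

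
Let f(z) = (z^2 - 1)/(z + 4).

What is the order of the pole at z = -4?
Factor the denominator:
  z + 4 = (z + 4)

The numerator P(z) = z^2 - 1 has P(-4) = 15 ≠ 0, so no factor of (z + 4) cancels.
Near z = -4 we can therefore write f(z) = g(z)/(z + 4) with g analytic at -4 and g(-4) ≠ 0 (g is just the numerator).

Hence z = -4 is a pole of order 1.

Final answer: 1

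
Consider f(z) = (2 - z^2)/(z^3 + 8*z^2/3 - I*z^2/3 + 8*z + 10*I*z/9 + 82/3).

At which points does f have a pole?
{-3 + I/3, 3*I, 1/3 - 3*I}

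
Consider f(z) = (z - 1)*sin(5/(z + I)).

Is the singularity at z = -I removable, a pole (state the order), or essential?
Let u = z + I. Then
  sin(5/u) = Σ_{k≥0} (-1)^k (5)^(2k+1)/((2k+1)!·u^(2k+1)) = 5/u - 125/(6*u^3) + 625/(24*u^5) + ...
which has infinitely many negative powers of u, so sin(5/(z + I)) has an essential singularity at z = -I.
The extra factor z - 1 is a nonzero polynomial; if the product had at most a pole at z = -I, dividing by that polynomial would leave sin(5/(z + I)) with at most a pole too — contradiction. (Equivalently, the product's Laurent series still has infinitely many negative powers.)
So the singularity is essential.

Final answer: essential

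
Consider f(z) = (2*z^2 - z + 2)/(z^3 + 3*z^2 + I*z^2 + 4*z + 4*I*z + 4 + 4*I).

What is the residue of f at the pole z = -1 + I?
Write f(z) = P(z)/Q(z) with P(z) = 2*z^2 - z + 2 and Q(z) = z^3 + 3*z^2 + I*z^2 + 4*z + 4*I*z + 4 + 4*I.
The denominator factors as Q(z) = (z + 2*I)*(z + 1 - I)*(z + 2), so z = -1 + I is a simple zero of Q and P is analytic there; z = -1 + I is therefore a simple pole and
  Res(f, z₀) = P(z₀)/Q'(z₀).

Q'(z) = 3*z^2 + 6*z + 2*I*z + 4 + 4*I, so Q'(-1 + I) = -4 + 2*I.
P(-1 + I) = 3 - 5*I.

Res(f, -1 + I) = (3 - 5*I)/(-4 + 2*I) = -11/10 + 7*I/10

Final answer: -11/10 + 7*I/10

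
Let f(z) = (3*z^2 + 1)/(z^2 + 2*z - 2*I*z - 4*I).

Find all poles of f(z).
{-2, 2*I}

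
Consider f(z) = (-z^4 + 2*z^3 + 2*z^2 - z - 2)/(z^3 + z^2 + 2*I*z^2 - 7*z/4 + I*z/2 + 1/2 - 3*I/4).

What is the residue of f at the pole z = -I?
Write f(z) = P(z)/Q(z) with P(z) = -z^4 + 2*z^3 + 2*z^2 - z - 2 and Q(z) = z^3 + z^2 + 2*I*z^2 - 7*z/4 + I*z/2 + 1/2 - 3*I/4.
The denominator factors as Q(z) = (z - 1/2)*(z + 3/2 + I)*(z + I), so z = -I is a simple zero of Q and P is analytic there; z = -I is therefore a simple pole and
  Res(f, z₀) = P(z₀)/Q'(z₀).

Q'(z) = 3*z^2 + 2*z + 4*I*z - 7/4 + I/2, so Q'(-I) = -3/4 - 3*I/2.
P(-I) = -5 + 3*I.

Res(f, -I) = (-5 + 3*I)/(-3/4 - 3*I/2) = -4/15 - 52*I/15

Final answer: -4/15 - 52*I/15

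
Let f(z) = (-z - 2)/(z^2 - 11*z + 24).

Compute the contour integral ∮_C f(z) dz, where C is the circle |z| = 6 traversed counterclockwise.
By the residue theorem, ∮_C f(z) dz = 2πi · (sum of the residues of f at the poles inside |z| = 6).

The denominator factors as (z - 8)*(z - 3), so the singularities of f are simple poles at z = 8, z = 3.
  |8|² = 64 > 36 = 6², so this pole is outside the contour.
  |3|² = 9 < 36 = 6², so this pole is inside the contour.

With P(z) = -z - 2 and Q(z) = z^2 - 11*z + 24, each pole is simple, so Res(f, z₀) = P(z₀)/Q'(z₀) with Q'(z) = 2*z - 11.
  Res(f, 3) = P(3)/Q'(3) = (-5)/(-5) = 1

∮_C f(z) dz = 2πi · (1) = 2*I*pi

Final answer: 2*I*pi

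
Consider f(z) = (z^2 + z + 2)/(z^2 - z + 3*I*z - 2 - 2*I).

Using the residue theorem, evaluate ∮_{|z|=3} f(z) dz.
By the residue theorem, ∮_C f(z) dz = 2πi · (sum of the residues of f at the poles inside |z| = 3).

The denominator factors as (z - 1 + I)*(z + 2*I), so the singularities of f are simple poles at z = 1 - I, z = -2*I.
  |1 - I|² = 2 < 9 = 3², so this pole is inside the contour.
  |-2*I|² = 4 < 9 = 3², so this pole is inside the contour.

With P(z) = z^2 + z + 2 and Q(z) = z^2 - z + 3*I*z - 2 - 2*I, each pole is simple, so Res(f, z₀) = P(z₀)/Q'(z₀) with Q'(z) = 2*z - 1 + 3*I.
  Res(f, 1 - I) = P(1 - I)/Q'(1 - I) = (3 - 3*I)/(1 + I) = -3*I
  Res(f, -2*I) = P(-2*I)/Q'(-2*I) = (-2 - 2*I)/(-1 - I) = 2

Sum of residues inside C: 2 - 3*I
∮_C f(z) dz = 2πi · (2 - 3*I) = pi*(6 + 4*I)

Final answer: pi*(6 + 4*I)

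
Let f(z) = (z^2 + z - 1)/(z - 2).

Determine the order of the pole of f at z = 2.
Factor the denominator:
  z - 2 = (z - 2)

The numerator P(z) = z^2 + z - 1 has P(2) = 5 ≠ 0, so no factor of (z - 2) cancels.
Near z = 2 we can therefore write f(z) = g(z)/(z - 2) with g analytic at 2 and g(2) ≠ 0 (g is just the numerator).

Hence z = 2 is a pole of order 1.

Final answer: 1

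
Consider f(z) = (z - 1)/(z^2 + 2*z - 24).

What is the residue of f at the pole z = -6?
Write f(z) = P(z)/Q(z) with P(z) = z - 1 and Q(z) = z^2 + 2*z - 24.
The denominator factors as Q(z) = (z + 6)*(z - 4), so z = -6 is a simple zero of Q and P is analytic there; z = -6 is therefore a simple pole and
  Res(f, z₀) = P(z₀)/Q'(z₀).

Q'(z) = 2*z + 2, so Q'(-6) = -10.
P(-6) = -7.

Res(f, -6) = (-7)/(-10) = 7/10

Final answer: 7/10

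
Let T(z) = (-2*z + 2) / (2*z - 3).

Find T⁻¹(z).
(3*z + 2)/(2*z + 2)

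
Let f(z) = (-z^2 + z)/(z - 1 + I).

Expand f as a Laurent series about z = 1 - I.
Put w = z - (1 - I), i.e. z = w + 1 - I. The denominator is w, so it suffices to rewrite the numerator in powers of w.

P(z) = -z^2 + z
P(w + 1 - I) = 1 + I + (-1 + 2*I)*w - w^2

Dividing each term by w:
  f = (1 + I)/w - 1 + 2*I - w

Substituting back w = z - 1 + I:
  f(z) = (1 + I)/(z - 1 + I) - 1 + 2*I - (z - 1 + I)

The series is finite because the numerator is a polynomial; the negative powers form the principal part, and the coefficient of 1/(z - 1 + I) gives Res(f, 1 - I) = 1 + I.

Final answer: (1 + I)/(z - 1 + I) - 1 + 2*I - (z - 1 + I)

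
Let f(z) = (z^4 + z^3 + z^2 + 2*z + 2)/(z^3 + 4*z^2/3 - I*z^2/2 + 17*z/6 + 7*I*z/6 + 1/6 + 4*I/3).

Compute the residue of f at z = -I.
Write f(z) = P(z)/Q(z) with P(z) = z^4 + z^3 + z^2 + 2*z + 2 and Q(z) = z^3 + 4*z^2/3 - I*z^2/2 + 17*z/6 + 7*I*z/6 + 1/6 + 4*I/3.
The denominator factors as Q(z) = (z + 1/3 + I/2)*(z + 1 - 2*I)*(z + I), so z = -I is a simple zero of Q and P is analytic there; z = -I is therefore a simple pole and
  Res(f, z₀) = P(z₀)/Q'(z₀).

Q'(z) = 3*z^2 + 8*z/3 - I*z + 17/6 + 7*I/6, so Q'(-I) = -7/6 - 3*I/2.
P(-I) = 2 - I.

Res(f, -I) = (2 - I)/(-7/6 - 3*I/2) = -3/13 + 15*I/13

Final answer: -3/13 + 15*I/13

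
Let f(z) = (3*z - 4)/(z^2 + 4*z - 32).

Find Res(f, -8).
7/3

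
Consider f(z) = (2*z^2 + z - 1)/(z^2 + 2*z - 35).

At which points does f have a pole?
{-7, 5}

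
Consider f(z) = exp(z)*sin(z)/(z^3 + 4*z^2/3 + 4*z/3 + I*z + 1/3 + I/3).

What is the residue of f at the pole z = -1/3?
Write f(z) = P(z)/Q(z) with P(z) = exp(z)*sin(z) and Q(z) = z^3 + 4*z^2/3 + 4*z/3 + I*z + 1/3 + I/3.
The denominator factors as Q(z) = (z + 1/3)*(z + 1 - I)*(z + I), so z = -1/3 is a simple zero of Q and P is analytic there; z = -1/3 is therefore a simple pole and
  Res(f, z₀) = P(z₀)/Q'(z₀).

Q'(z) = 3*z^2 + 8*z/3 + 4/3 + I, so Q'(-1/3) = 7/9 + I.
P(-1/3) = -exp(-1/3)*sin(1/3).

Res(f, -1/3) = (-exp(-1/3)*sin(1/3))/(7/9 + I) = (-63/130 + 81*I/130)*exp(-1/3)*sin(1/3)

Final answer: (-63/130 + 81*I/130)*exp(-1/3)*sin(1/3)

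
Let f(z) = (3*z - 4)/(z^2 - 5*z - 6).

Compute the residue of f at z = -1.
Write f(z) = P(z)/Q(z) with P(z) = 3*z - 4 and Q(z) = z^2 - 5*z - 6.
The denominator factors as Q(z) = (z + 1)*(z - 6), so z = -1 is a simple zero of Q and P is analytic there; z = -1 is therefore a simple pole and
  Res(f, z₀) = P(z₀)/Q'(z₀).

Q'(z) = 2*z - 5, so Q'(-1) = -7.
P(-1) = -7.

Res(f, -1) = (-7)/(-7) = 1

Final answer: 1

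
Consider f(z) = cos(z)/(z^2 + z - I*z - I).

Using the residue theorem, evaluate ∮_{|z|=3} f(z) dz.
pi*(-1 - I)*cos(1) + pi*(1 + I)*cosh(1)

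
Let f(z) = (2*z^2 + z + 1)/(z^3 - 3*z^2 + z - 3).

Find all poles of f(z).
The singularities of f are the zeros of the denominator. Factoring,
  z^3 - 3*z^2 + z - 3 = (z - I)*(z - 3)*(z + I)
so the candidates are z = I, z = 3, z = -I.

Check the numerator P(z) = 2*z^2 + z + 1 at each one:
  P(I) = -1 + I ≠ 0, so z = I is a (simple) pole.
  P(3) = 22 ≠ 0, so z = 3 is a (simple) pole.
  P(-I) = -1 - I ≠ 0, so z = -I is a (simple) pole.

Poles of f: {-I, I, 3}

Final answer: {-I, I, 3}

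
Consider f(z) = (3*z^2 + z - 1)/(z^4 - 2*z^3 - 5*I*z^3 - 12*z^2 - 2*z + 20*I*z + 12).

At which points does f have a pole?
The singularities of f are the zeros of the denominator. Factoring,
  z^4 - 2*z^3 - 5*I*z^3 - 12*z^2 - 2*z + 20*I*z + 12 = (z - 1 - I)*(z - 3 - 3*I)*(z - I)*(z + 2)
so the candidates are z = 1 + I, z = 3 + 3*I, z = I, z = -2.

Check the numerator P(z) = 3*z^2 + z - 1 at each one:
  P(1 + I) = 7*I ≠ 0, so z = 1 + I is a (simple) pole.
  P(3 + 3*I) = 2 + 57*I ≠ 0, so z = 3 + 3*I is a (simple) pole.
  P(I) = -4 + I ≠ 0, so z = I is a (simple) pole.
  P(-2) = 9 ≠ 0, so z = -2 is a (simple) pole.

Poles of f: {-2, I, 1 + I, 3 + 3*I}

Final answer: {-2, I, 1 + I, 3 + 3*I}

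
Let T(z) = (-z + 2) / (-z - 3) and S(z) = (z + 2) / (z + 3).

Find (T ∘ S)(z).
(T ∘ S)(z) = T(S(z)) = ((-1)*S(z) + (2))/((-1)*S(z) + (-3)). Multiply numerator and denominator by z + 3:
  numerator:   (-1)*(z + 2) + (2)*(z + 3) = z + 4
  denominator: (-1)*(z + 2) + (-3)*(z + 3) = -4*z - 11
(T ∘ S)(z) = (z + 4)/(-4*z - 11) = (-z - 4)/(4*z + 11)

Final answer: (-z - 4)/(4*z + 11)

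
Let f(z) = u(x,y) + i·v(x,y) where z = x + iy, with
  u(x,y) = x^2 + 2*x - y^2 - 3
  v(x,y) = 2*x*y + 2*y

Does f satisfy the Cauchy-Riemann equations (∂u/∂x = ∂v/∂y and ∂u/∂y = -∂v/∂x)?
∂u/∂x = 2*x + 2
∂v/∂y = 2*x + 2
∂u/∂y = -2*y
∂v/∂x = 2*y
∂u/∂x = ∂v/∂y and ∂u/∂y = -∂v/∂x hold identically; f is analytic.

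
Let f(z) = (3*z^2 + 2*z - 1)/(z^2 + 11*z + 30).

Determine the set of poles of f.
{-6, -5}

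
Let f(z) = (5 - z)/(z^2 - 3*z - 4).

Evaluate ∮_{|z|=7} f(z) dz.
By the residue theorem, ∮_C f(z) dz = 2πi · (sum of the residues of f at the poles inside |z| = 7).

The denominator factors as (z + 1)*(z - 4), so the singularities of f are simple poles at z = -1, z = 4.
  |-1|² = 1 < 49 = 7², so this pole is inside the contour.
  |4|² = 16 < 49 = 7², so this pole is inside the contour.

With P(z) = 5 - z and Q(z) = z^2 - 3*z - 4, each pole is simple, so Res(f, z₀) = P(z₀)/Q'(z₀) with Q'(z) = 2*z - 3.
  Res(f, -1) = P(-1)/Q'(-1) = (6)/(-5) = -6/5
  Res(f, 4) = P(4)/Q'(4) = (1)/(5) = 1/5

Sum of residues inside C: -1
∮_C f(z) dz = 2πi · (-1) = -2*I*pi

Final answer: -2*I*pi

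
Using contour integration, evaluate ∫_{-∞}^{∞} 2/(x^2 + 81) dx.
Let f(z) = 2/(z^2 + 81). The denominator has no real zeros and deg Q - deg P = 2 ≥ 2, so the integral of f over the upper semicircle |z| = R tends to 0 as R → ∞. Closing the contour in the upper half-plane,
  ∫_{-∞}^{∞} f(x) dx = 2πi · Σ Res(f, z_k)  over the poles with Im z_k > 0.

Zeros of the denominator: z^2 + 81 = 0 gives z = ±9*I.
Upper half-plane: z = 9*I (simple).

Each pole is a simple zero of Q(z) = z^2 + 81, so Res(f, z₀) = P(z₀)/Q'(z₀) with P(z) = 2, Q'(z) = 2*z:
  Res(f, 9*I) = (2)/(18*I) = -I/9

∫_{-∞}^{∞} f(x) dx = 2πi · (-I/9) = 2*pi/9

Final answer: 2*pi/9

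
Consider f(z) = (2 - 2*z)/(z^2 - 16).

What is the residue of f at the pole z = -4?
Write f(z) = P(z)/Q(z) with P(z) = 2 - 2*z and Q(z) = z^2 - 16.
The denominator factors as Q(z) = (z + 4)*(z - 4), so z = -4 is a simple zero of Q and P is analytic there; z = -4 is therefore a simple pole and
  Res(f, z₀) = P(z₀)/Q'(z₀).

Q'(z) = 2*z, so Q'(-4) = -8.
P(-4) = 10.

Res(f, -4) = (10)/(-8) = -5/4

Final answer: -5/4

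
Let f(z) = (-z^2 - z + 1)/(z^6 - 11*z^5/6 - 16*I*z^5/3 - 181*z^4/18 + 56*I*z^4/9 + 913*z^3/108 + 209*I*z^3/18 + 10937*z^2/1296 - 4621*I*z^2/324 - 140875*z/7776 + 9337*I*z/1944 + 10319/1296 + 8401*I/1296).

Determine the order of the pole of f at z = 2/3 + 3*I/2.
Factor the denominator:
  z^6 - 11*z^5/6 - 16*I*z^5/3 - 181*z^4/18 + 56*I*z^4/9 + 913*z^3/108 + 209*I*z^3/18 + 10937*z^2/1296 - 4621*I*z^2/324 - 140875*z/7776 + 9337*I*z/1944 + 10319/1296 + 8401*I/1296 = (z - 2/3 - 3*I/2)^4*(z + 3/2)*(z - 2/3 + 2*I/3)

The numerator P(z) = -z^2 - z + 1 has P(2/3 + 3*I/2) = 77/36 - 7*I/2 ≠ 0, so no factor of (z - 2/3 - 3*I/2) cancels.
Near z = 2/3 + 3*I/2 we can therefore write f(z) = g(z)/(z - 2/3 - 3*I/2)^4 with g analytic at 2/3 + 3*I/2 and g(2/3 + 3*I/2) ≠ 0 (g is the numerator divided by the remaining denominator factors).

Hence z = 2/3 + 3*I/2 is a pole of order 4.

Final answer: 4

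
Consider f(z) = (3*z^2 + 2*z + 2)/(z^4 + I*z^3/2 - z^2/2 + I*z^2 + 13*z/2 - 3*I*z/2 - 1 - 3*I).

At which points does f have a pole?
The singularities of f are the zeros of the denominator. Factoring,
  z^4 + I*z^3/2 - z^2/2 + I*z^2 + 13*z/2 - 3*I*z/2 - 1 - 3*I = (z - I/2)*(z - 1 - I)*(z + 2)*(z - 1 + 2*I)
so the candidates are z = I/2, z = 1 + I, z = -2, z = 1 - 2*I.

Check the numerator P(z) = 3*z^2 + 2*z + 2 at each one:
  P(I/2) = 5/4 + I ≠ 0, so z = I/2 is a (simple) pole.
  P(1 + I) = 4 + 8*I ≠ 0, so z = 1 + I is a (simple) pole.
  P(-2) = 10 ≠ 0, so z = -2 is a (simple) pole.
  P(1 - 2*I) = -5 - 16*I ≠ 0, so z = 1 - 2*I is a (simple) pole.

Poles of f: {-2, I/2, 1 - 2*I, 1 + I}

Final answer: {-2, I/2, 1 - 2*I, 1 + I}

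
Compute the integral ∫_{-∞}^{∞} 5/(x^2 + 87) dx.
Let f(z) = 5/(z^2 + 87). The denominator has no real zeros and deg Q - deg P = 2 ≥ 2, so the integral of f over the upper semicircle |z| = R tends to 0 as R → ∞. Closing the contour in the upper half-plane,
  ∫_{-∞}^{∞} f(x) dx = 2πi · Σ Res(f, z_k)  over the poles with Im z_k > 0.

Zeros of the denominator: z^2 + 87 = 0 gives z = ±sqrt(87)*I.
Upper half-plane: z = sqrt(87)*I (simple).

Each pole is a simple zero of Q(z) = z^2 + 87, so Res(f, z₀) = P(z₀)/Q'(z₀) with P(z) = 5, Q'(z) = 2*z:
  Res(f, sqrt(87)*I) = (5)/(2*sqrt(87)*I) = -5*sqrt(87)*I/174

∫_{-∞}^{∞} f(x) dx = 2πi · (-5*sqrt(87)*I/174) = 5*sqrt(87)*pi/87

Final answer: 5*sqrt(87)*pi/87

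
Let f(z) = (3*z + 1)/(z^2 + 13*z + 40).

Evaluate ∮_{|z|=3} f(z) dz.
By the residue theorem, ∮_C f(z) dz = 2πi · (sum of the residues of f at the poles inside |z| = 3).

The denominator factors as (z + 5)*(z + 8), so the singularities of f are simple poles at z = -5, z = -8.
  |-5|² = 25 > 9 = 3², so this pole is outside the contour.
  |-8|² = 64 > 9 = 3², so this pole is outside the contour.

No pole lies inside the contour, so f is analytic on and inside C and the integral is 0 (Cauchy's theorem).

Final answer: 0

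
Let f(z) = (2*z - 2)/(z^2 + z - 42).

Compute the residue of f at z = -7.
Write f(z) = P(z)/Q(z) with P(z) = 2*z - 2 and Q(z) = z^2 + z - 42.
The denominator factors as Q(z) = (z + 7)*(z - 6), so z = -7 is a simple zero of Q and P is analytic there; z = -7 is therefore a simple pole and
  Res(f, z₀) = P(z₀)/Q'(z₀).

Q'(z) = 2*z + 1, so Q'(-7) = -13.
P(-7) = -16.

Res(f, -7) = (-16)/(-13) = 16/13

Final answer: 16/13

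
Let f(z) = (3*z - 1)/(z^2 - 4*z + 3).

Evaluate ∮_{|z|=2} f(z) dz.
-2*I*pi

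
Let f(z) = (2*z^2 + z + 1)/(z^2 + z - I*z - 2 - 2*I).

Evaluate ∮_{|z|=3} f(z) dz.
By the residue theorem, ∮_C f(z) dz = 2πi · (sum of the residues of f at the poles inside |z| = 3).

The denominator factors as (z - 1 - I)*(z + 2), so the singularities of f are simple poles at z = 1 + I, z = -2.
  |1 + I|² = 2 < 9 = 3², so this pole is inside the contour.
  |-2|² = 4 < 9 = 3², so this pole is inside the contour.

With P(z) = 2*z^2 + z + 1 and Q(z) = z^2 + z - I*z - 2 - 2*I, each pole is simple, so Res(f, z₀) = P(z₀)/Q'(z₀) with Q'(z) = 2*z + 1 - I.
  Res(f, 1 + I) = P(1 + I)/Q'(1 + I) = (2 + 5*I)/(3 + I) = 11/10 + 13*I/10
  Res(f, -2) = P(-2)/Q'(-2) = (7)/(-3 - I) = -21/10 + 7*I/10

Sum of residues inside C: -1 + 2*I
∮_C f(z) dz = 2πi · (-1 + 2*I) = pi*(-4 - 2*I)

Final answer: pi*(-4 - 2*I)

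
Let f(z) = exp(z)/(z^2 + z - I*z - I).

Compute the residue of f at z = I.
(1/2 - I/2)*exp(I)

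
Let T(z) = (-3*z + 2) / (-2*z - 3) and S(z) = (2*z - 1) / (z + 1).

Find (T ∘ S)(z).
(4*z - 5)/(7*z + 1)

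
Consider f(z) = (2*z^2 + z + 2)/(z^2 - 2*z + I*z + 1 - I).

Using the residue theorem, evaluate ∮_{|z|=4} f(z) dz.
By the residue theorem, ∮_C f(z) dz = 2πi · (sum of the residues of f at the poles inside |z| = 4).

The denominator factors as (z - 1 + I)*(z - 1), so the singularities of f are simple poles at z = 1 - I, z = 1.
  |1 - I|² = 2 < 16 = 4², so this pole is inside the contour.
  |1|² = 1 < 16 = 4², so this pole is inside the contour.

With P(z) = 2*z^2 + z + 2 and Q(z) = z^2 - 2*z + I*z + 1 - I, each pole is simple, so Res(f, z₀) = P(z₀)/Q'(z₀) with Q'(z) = 2*z - 2 + I.
  Res(f, 1 - I) = P(1 - I)/Q'(1 - I) = (3 - 5*I)/(-I) = 5 + 3*I
  Res(f, 1) = P(1)/Q'(1) = (5)/(I) = -5*I

Sum of residues inside C: 5 - 2*I
∮_C f(z) dz = 2πi · (5 - 2*I) = pi*(4 + 10*I)

Final answer: pi*(4 + 10*I)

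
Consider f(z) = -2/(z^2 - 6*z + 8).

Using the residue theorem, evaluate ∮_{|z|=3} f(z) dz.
2*I*pi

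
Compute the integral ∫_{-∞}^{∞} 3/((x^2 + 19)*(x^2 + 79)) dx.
Let f(z) = 3/((z^2 + 19)*(z^2 + 79)). The denominator has no real zeros and deg Q - deg P = 4 ≥ 2, so the integral of f over the upper semicircle |z| = R tends to 0 as R → ∞. Closing the contour in the upper half-plane,
  ∫_{-∞}^{∞} f(x) dx = 2πi · Σ Res(f, z_k)  over the poles with Im z_k > 0.

Zeros of the denominator: z^2 + 19 = 0 gives z = ±sqrt(19)*I; z^2 + 79 = 0 gives z = ±sqrt(79)*I.
Upper half-plane: z = sqrt(19)*I, z = sqrt(79)*I (simple).

Each pole is a simple zero of Q(z) = z^4 + 98*z^2 + 1501, so Res(f, z₀) = P(z₀)/Q'(z₀) with P(z) = 3, Q'(z) = 4*z^3 + 196*z:
  Res(f, sqrt(19)*I) = (3)/(120*sqrt(19)*I) = -sqrt(19)*I/760
  Res(f, sqrt(79)*I) = (3)/(-120*sqrt(79)*I) = sqrt(79)*I/3160

Sum of residues: I*(-sqrt(19)/760 + sqrt(79)/3160)
∫_{-∞}^{∞} f(x) dx = 2πi · (I*(-sqrt(19)/760 + sqrt(79)/3160)) = pi*(-19*sqrt(79) + 79*sqrt(19))/30020

Final answer: pi*(-19*sqrt(79) + 79*sqrt(19))/30020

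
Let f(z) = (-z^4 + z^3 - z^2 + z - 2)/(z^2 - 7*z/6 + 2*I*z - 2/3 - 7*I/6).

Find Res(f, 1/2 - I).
Write f(z) = P(z)/Q(z) with P(z) = -z^4 + z^3 - z^2 + z - 2 and Q(z) = z^2 - 7*z/6 + 2*I*z - 2/3 - 7*I/6.
The denominator factors as Q(z) = (z - 1/2 + I)*(z - 2/3 + I), so z = 1/2 - I is a simple zero of Q and P is analytic there; z = 1/2 - I is therefore a simple pole and
  Res(f, z₀) = P(z₀)/Q'(z₀).

Q'(z) = 2*z - 7/6 + 2*I, so Q'(1/2 - I) = -1/6.
P(1/2 - I) = -27/16 - 5*I/4.

Res(f, 1/2 - I) = (-27/16 - 5*I/4)/(-1/6) = 81/8 + 15*I/2

Final answer: 81/8 + 15*I/2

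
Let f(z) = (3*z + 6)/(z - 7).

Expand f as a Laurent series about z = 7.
Put w = z - (7), i.e. z = w + 7. The denominator is w, so it suffices to rewrite the numerator in powers of w.

P(z) = 3*z + 6
P(w + 7) = 27 + 3*w

Dividing each term by w:
  f = 27/w + 3

Substituting back w = z - 7:
  f(z) = 27/(z - 7) + 3

The series is finite because the numerator is a polynomial; the negative powers form the principal part, and the coefficient of 1/(z - 7) gives Res(f, 7) = 27.

Final answer: 27/(z - 7) + 3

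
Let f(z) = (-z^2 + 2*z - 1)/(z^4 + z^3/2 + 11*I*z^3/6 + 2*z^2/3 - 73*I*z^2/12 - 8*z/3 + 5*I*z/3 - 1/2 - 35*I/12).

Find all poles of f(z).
The singularities of f are the zeros of the denominator. Factoring,
  z^4 + z^3/2 + 11*I*z^3/6 + 2*z^2/3 - 73*I*z^2/12 - 8*z/3 + 5*I*z/3 - 1/2 - 35*I/12 = (z + I/2)*(z - 3/2 - 2*I/3)*(z + 2 + 3*I)*(z - I)
so the candidates are z = -I/2, z = 3/2 + 2*I/3, z = -2 - 3*I, z = I.

Check the numerator P(z) = -z^2 + 2*z - 1 at each one:
  P(-I/2) = -3/4 - I ≠ 0, so z = -I/2 is a (simple) pole.
  P(3/2 + 2*I/3) = 7/36 - 2*I/3 ≠ 0, so z = 3/2 + 2*I/3 is a (simple) pole.
  P(-2 - 3*I) = -18*I ≠ 0, so z = -2 - 3*I is a (simple) pole.
  P(I) = 2*I ≠ 0, so z = I is a (simple) pole.

Poles of f: {-2 - 3*I, -I/2, I, 3/2 + 2*I/3}

Final answer: {-2 - 3*I, -I/2, I, 3/2 + 2*I/3}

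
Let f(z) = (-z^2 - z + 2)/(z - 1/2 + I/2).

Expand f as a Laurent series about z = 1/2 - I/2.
Put w = z - (1/2 - I/2), i.e. z = w + 1/2 - I/2. The denominator is w, so it suffices to rewrite the numerator in powers of w.

P(z) = -z^2 - z + 2
P(w + 1/2 - I/2) = 3/2 + I + (-2 + I)*w - w^2

Dividing each term by w:
  f = (3/2 + I)/w - 2 + I - w

Substituting back w = z - 1/2 + I/2:
  f(z) = (3/2 + I)/(z - 1/2 + I/2) - 2 + I - (z - 1/2 + I/2)

The series is finite because the numerator is a polynomial; the negative powers form the principal part, and the coefficient of 1/(z - 1/2 + I/2) gives Res(f, 1/2 - I/2) = 3/2 + I.

Final answer: (3/2 + I)/(z - 1/2 + I/2) - 2 + I - (z - 1/2 + I/2)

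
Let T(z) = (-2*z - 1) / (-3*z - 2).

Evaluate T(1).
3/5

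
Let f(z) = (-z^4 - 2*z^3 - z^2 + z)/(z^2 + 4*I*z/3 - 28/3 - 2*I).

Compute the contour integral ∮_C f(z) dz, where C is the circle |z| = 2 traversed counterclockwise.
By the residue theorem, ∮_C f(z) dz = 2πi · (sum of the residues of f at the poles inside |z| = 2).

The denominator factors as (z + 3 + I)*(z - 3 + I/3), so the singularities of f are simple poles at z = -3 - I, z = 3 - I/3.
  |-3 - I|² = 10 > 4 = 2², so this pole is outside the contour.
  |3 - I/3|² = 82/9 > 4 = 2², so this pole is outside the contour.

No pole lies inside the contour, so f is analytic on and inside C and the integral is 0 (Cauchy's theorem).

Final answer: 0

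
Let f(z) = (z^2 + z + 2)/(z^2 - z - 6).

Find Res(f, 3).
14/5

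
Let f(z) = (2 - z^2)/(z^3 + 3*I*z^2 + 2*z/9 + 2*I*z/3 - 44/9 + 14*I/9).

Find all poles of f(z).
{-2/3 + I, -1/3 - 3*I, 1 - I}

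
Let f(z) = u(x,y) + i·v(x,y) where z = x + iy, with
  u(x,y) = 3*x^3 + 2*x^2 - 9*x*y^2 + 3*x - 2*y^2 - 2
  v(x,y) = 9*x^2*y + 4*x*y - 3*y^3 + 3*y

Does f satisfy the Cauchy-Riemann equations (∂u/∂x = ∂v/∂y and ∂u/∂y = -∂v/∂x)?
∂u/∂x = 9*x^2 + 4*x - 9*y^2 + 3
∂v/∂y = 9*x^2 + 4*x - 9*y^2 + 3
∂u/∂y = -18*x*y - 4*y
∂v/∂x = 18*x*y + 4*y
∂u/∂x = ∂v/∂y and ∂u/∂y = -∂v/∂x hold identically; f is analytic.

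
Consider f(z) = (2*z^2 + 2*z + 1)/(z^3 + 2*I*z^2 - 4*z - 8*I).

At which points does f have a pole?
The singularities of f are the zeros of the denominator. Factoring,
  z^3 + 2*I*z^2 - 4*z - 8*I = (z - 2)*(z + 2*I)*(z + 2)
so the candidates are z = 2, z = -2*I, z = -2.

Check the numerator P(z) = 2*z^2 + 2*z + 1 at each one:
  P(2) = 13 ≠ 0, so z = 2 is a (simple) pole.
  P(-2*I) = -7 - 4*I ≠ 0, so z = -2*I is a (simple) pole.
  P(-2) = 5 ≠ 0, so z = -2 is a (simple) pole.

Poles of f: {-2, -2*I, 2}

Final answer: {-2, -2*I, 2}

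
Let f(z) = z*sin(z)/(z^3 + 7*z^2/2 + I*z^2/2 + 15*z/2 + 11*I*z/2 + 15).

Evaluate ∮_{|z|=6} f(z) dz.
pi*(2/533 - 146*I/533)*sin(1/2 - 3*I/2) + pi*(-64/325 + 148*I/325)*sin(3 - I) + pi*(186/1025 + 198*I/1025)*sinh(3)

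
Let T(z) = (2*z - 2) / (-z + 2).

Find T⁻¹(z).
Set w = T(z) = (2*z - 2) / (-z + 2) and solve for z:
  w*(-z + 2) = 2*z - 2
  2*w + z*(-w - 2) + 2 = 0
  z*(-w - 2) = -2*w - 2
  z = (2*w + 2)/(w + 2)
Renaming the variable, T⁻¹(z) = (2*z + 2)/(z + 2).
(Check: ad - bc = 2 ≠ 0, so T is invertible.)

Final answer: (2*z + 2)/(z + 2)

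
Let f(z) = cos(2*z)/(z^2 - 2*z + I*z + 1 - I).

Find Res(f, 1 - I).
I*cos(2 - 2*I)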